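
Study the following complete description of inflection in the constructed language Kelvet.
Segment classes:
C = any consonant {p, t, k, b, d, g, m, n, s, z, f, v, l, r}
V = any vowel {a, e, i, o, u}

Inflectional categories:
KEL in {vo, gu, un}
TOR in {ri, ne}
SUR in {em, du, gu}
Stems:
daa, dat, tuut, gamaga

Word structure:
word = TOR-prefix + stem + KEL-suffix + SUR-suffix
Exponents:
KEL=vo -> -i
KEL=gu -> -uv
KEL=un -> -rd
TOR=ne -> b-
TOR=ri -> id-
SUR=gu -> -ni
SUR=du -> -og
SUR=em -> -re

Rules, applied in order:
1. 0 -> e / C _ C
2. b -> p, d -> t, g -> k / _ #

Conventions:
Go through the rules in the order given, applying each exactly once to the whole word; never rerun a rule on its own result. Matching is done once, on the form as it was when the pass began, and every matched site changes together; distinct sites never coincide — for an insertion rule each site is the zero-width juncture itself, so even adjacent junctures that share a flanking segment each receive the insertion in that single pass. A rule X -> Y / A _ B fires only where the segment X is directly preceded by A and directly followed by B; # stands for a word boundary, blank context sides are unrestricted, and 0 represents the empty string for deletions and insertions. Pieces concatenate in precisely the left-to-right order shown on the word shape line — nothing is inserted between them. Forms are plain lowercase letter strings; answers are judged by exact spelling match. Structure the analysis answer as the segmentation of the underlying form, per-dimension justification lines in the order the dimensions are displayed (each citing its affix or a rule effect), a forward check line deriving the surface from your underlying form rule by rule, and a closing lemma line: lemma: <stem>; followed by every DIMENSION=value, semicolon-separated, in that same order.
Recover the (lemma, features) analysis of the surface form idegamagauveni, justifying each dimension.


underlying: id-gamaga-uv-ni
KEL=gu - signalled by the affix -uv
TOR=ri - signalled by the affix id-
SUR=gu - signalled by the affix -ni
check: idgamagauvni -> idegamagauveni -> idegamagauveni
lemma: gamaga; KEL=gu; TOR=ri; SUR=gu


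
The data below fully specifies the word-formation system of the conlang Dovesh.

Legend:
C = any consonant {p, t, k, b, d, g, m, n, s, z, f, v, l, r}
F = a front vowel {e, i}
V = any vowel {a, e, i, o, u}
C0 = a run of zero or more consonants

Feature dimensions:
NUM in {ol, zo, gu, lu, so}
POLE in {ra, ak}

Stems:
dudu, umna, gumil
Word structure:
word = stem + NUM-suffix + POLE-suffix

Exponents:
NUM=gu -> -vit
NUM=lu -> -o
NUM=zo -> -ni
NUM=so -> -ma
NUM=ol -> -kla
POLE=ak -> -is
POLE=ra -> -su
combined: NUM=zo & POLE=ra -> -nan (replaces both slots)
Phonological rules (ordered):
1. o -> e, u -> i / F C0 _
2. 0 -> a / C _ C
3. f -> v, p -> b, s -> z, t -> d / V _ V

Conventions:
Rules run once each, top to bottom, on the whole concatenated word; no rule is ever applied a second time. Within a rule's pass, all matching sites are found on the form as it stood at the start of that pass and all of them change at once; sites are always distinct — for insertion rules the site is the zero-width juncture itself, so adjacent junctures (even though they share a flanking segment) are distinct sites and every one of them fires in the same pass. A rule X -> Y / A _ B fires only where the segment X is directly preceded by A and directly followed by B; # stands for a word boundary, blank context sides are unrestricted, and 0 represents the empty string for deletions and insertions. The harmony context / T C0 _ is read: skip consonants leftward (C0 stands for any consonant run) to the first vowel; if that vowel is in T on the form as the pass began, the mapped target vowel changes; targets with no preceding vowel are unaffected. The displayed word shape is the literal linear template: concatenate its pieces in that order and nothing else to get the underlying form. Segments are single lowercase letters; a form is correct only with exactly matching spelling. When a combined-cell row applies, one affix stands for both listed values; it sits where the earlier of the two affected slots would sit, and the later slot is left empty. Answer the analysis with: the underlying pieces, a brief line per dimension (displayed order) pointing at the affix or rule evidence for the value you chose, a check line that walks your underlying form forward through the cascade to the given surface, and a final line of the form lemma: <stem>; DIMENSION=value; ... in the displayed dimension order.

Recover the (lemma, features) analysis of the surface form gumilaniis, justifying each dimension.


underlying: gumil-ni-is
NUM=zo - signalled by the affix -ni
POLE=ak - signalled by the affix -is
check: gumilniis -> gumilniis -> gumilaniis -> gumilaniis
lemma: gumil; NUM=zo; POLE=ak


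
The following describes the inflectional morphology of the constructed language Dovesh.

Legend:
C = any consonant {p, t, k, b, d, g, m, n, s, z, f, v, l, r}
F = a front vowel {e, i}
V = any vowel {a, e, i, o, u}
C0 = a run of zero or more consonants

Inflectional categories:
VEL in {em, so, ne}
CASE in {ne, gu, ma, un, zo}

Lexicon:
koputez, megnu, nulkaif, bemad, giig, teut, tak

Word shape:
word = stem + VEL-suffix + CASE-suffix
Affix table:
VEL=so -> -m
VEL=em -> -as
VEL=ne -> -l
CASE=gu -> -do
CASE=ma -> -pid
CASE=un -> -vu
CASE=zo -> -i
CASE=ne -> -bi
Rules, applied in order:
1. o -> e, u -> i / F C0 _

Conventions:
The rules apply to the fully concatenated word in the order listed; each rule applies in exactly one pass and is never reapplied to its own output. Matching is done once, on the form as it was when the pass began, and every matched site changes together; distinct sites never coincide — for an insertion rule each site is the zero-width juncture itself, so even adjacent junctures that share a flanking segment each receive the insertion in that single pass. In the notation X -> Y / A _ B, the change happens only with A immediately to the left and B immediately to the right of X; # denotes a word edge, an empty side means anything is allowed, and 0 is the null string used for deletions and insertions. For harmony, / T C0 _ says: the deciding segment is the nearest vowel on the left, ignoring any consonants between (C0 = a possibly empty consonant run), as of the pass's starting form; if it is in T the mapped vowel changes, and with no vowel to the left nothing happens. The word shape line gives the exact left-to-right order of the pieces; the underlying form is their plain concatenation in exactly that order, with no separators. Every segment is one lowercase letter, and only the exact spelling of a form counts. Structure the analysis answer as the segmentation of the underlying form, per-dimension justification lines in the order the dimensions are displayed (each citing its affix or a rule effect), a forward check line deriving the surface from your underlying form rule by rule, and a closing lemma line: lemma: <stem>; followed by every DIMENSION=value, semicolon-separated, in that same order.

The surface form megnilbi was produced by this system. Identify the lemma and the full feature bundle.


underlying: megnu-l-bi
VEL=ne - signalled by the affix -l
CASE=ne - signalled by the affix -bi
check: megnulbi -> megnilbi
lemma: megnu; VEL=ne; CASE=ne


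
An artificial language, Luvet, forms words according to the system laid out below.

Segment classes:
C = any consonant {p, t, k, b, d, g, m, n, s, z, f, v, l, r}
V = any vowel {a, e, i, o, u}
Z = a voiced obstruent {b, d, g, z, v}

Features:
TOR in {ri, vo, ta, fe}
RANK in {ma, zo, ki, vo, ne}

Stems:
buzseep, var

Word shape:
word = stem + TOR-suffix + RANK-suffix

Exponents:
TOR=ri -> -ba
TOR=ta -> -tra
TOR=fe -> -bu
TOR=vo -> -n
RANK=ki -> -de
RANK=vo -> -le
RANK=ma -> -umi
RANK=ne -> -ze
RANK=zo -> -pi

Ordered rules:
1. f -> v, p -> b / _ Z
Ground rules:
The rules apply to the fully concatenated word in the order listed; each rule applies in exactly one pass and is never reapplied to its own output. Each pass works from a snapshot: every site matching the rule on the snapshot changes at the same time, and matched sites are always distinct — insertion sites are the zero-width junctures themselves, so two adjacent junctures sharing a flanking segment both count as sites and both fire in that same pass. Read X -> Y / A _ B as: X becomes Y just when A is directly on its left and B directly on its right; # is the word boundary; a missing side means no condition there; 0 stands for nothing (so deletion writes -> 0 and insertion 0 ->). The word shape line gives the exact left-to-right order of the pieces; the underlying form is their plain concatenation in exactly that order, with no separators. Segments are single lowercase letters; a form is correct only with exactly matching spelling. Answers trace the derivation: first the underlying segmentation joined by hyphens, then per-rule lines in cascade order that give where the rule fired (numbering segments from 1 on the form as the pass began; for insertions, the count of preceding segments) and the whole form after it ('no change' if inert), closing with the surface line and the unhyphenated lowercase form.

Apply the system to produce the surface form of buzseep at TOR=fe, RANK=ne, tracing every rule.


underlying: buzseep-bu-ze
1. f -> v, p -> b / _ Z: fires at position(s) 7: buzseebbuze
surface: buzseebbuze


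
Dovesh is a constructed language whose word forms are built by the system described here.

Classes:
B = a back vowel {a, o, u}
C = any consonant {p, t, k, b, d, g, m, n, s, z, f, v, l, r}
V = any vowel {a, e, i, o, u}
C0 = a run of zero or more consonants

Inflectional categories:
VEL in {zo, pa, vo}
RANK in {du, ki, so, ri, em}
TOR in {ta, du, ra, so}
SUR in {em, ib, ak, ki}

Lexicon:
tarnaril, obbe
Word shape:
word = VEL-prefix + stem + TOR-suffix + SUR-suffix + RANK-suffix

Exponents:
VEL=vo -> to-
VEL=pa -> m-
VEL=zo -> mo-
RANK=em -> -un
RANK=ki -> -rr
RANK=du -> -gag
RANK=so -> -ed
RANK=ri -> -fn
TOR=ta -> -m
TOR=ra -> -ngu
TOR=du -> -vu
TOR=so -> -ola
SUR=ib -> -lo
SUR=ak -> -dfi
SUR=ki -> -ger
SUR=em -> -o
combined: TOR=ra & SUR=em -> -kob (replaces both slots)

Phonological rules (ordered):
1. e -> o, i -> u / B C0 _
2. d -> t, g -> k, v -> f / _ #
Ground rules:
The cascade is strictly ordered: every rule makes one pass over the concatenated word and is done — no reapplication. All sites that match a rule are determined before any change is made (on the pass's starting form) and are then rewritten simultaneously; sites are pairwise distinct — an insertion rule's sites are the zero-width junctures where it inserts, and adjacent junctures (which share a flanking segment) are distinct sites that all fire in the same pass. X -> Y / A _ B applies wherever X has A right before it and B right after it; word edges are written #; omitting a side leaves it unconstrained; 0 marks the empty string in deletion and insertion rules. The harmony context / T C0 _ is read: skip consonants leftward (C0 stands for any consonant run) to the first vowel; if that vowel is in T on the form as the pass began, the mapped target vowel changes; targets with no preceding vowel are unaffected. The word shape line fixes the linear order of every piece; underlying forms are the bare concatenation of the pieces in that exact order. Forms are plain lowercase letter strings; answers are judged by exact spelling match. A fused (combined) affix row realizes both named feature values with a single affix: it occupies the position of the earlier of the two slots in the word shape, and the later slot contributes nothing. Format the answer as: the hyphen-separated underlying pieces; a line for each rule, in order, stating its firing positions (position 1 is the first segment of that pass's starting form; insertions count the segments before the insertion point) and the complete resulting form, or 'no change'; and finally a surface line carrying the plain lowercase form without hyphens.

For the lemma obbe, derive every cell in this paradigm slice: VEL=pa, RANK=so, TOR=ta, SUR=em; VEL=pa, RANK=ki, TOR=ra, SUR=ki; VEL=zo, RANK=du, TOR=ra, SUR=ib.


cell VEL=pa, RANK=so, TOR=ta, SUR=em:
underlying: m-obbe-m-o-ed
1. e -> o, i -> u / B C0 _: fires at position(s) 5, 8: mobbomood
2. d -> t, g -> k, v -> f / _ #: fires at position(s) 9: mobbomoot
surface: mobbomoot

cell VEL=pa, RANK=ki, TOR=ra, SUR=ki:
underlying: m-obbe-ngu-ger-rr
1. e -> o, i -> u / B C0 _: fires at position(s) 5, 10: mobbongugorrr
2. d -> t, g -> k, v -> f / _ #: no change
surface: mobbongugorrr

cell VEL=zo, RANK=du, TOR=ra, SUR=ib:
underlying: mo-obbe-ngu-lo-gag
1. e -> o, i -> u / B C0 _: fires at position(s) 6: moobbongulogag
2. d -> t, g -> k, v -> f / _ #: fires at position(s) 14: moobbongulogak
surface: moobbongulogak


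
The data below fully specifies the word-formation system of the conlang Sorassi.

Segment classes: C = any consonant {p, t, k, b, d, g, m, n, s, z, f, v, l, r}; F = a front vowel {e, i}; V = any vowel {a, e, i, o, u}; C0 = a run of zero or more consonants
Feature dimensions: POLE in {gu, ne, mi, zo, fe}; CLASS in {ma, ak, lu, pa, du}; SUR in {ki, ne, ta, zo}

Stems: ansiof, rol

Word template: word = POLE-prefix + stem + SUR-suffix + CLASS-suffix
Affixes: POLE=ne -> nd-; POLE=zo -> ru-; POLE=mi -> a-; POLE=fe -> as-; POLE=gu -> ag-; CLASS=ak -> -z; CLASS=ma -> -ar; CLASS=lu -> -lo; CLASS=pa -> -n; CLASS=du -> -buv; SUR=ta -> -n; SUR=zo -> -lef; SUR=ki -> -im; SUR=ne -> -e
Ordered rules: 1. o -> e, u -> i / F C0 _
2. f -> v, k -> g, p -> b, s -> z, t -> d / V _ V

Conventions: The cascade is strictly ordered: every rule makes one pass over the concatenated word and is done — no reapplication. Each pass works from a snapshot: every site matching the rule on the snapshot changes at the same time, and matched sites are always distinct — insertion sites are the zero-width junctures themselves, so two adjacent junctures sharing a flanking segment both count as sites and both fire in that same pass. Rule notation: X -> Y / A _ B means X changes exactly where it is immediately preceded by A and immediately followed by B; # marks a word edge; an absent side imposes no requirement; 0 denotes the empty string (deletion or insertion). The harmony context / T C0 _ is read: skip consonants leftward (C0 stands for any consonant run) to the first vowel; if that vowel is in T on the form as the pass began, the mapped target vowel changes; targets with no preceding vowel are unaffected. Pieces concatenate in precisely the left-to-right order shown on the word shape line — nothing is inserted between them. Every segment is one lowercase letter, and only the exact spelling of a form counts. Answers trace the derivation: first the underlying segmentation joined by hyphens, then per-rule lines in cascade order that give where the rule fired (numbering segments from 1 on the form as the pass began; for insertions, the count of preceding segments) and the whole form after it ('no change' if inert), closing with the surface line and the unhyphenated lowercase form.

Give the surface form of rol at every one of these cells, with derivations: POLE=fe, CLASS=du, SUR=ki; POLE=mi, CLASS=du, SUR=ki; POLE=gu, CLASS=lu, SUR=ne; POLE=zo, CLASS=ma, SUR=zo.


cell POLE=fe, CLASS=du, SUR=ki:
underlying: as-rol-im-buv
1. o -> e, u -> i / F C0 _: fires at position(s) 9: asrolimbiv
2. f -> v, k -> g, p -> b, s -> z, t -> d / V _ V: no change
surface: asrolimbiv

cell POLE=mi, CLASS=du, SUR=ki:
underlying: a-rol-im-buv
1. o -> e, u -> i / F C0 _: fires at position(s) 8: arolimbiv
2. f -> v, k -> g, p -> b, s -> z, t -> d / V _ V: no change
surface: arolimbiv

cell POLE=gu, CLASS=lu, SUR=ne:
underlying: ag-rol-e-lo
1. o -> e, u -> i / F C0 _: fires at position(s) 8: agrolele
2. f -> v, k -> g, p -> b, s -> z, t -> d / V _ V: no change
surface: agrolele

cell POLE=zo, CLASS=ma, SUR=zo:
underlying: ru-rol-lef-ar
1. o -> e, u -> i / F C0 _: no change
2. f -> v, k -> g, p -> b, s -> z, t -> d / V _ V: fires at position(s) 8: rurollevar
surface: rurollevar


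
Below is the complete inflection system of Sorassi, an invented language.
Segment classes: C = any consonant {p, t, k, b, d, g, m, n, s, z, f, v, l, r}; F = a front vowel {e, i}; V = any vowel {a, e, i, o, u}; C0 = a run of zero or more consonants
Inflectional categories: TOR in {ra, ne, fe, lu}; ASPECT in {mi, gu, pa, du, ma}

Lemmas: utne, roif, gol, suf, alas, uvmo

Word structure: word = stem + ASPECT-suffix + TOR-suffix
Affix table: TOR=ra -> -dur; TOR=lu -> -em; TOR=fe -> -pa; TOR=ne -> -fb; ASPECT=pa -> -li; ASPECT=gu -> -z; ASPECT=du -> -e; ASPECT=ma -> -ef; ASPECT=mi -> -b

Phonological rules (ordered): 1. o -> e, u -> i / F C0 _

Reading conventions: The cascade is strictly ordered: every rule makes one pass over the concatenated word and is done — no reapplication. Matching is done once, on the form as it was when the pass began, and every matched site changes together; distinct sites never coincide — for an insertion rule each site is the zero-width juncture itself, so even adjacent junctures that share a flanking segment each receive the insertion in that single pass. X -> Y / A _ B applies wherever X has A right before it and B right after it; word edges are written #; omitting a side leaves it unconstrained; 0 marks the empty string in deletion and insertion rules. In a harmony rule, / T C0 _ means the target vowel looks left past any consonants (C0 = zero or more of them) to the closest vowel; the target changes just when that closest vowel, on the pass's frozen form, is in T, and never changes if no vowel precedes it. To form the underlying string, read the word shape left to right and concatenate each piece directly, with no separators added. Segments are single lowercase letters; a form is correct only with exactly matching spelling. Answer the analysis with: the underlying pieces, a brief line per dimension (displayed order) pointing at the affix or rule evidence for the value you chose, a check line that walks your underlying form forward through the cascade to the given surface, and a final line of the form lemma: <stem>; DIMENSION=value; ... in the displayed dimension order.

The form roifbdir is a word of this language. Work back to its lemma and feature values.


underlying: roif-b-dur
TOR=ra - signalled by the affix -dur
ASPECT=mi - signalled by the affix -b
check: roifbdur -> roifbdir
lemma: roif; TOR=ra; ASPECT=mi


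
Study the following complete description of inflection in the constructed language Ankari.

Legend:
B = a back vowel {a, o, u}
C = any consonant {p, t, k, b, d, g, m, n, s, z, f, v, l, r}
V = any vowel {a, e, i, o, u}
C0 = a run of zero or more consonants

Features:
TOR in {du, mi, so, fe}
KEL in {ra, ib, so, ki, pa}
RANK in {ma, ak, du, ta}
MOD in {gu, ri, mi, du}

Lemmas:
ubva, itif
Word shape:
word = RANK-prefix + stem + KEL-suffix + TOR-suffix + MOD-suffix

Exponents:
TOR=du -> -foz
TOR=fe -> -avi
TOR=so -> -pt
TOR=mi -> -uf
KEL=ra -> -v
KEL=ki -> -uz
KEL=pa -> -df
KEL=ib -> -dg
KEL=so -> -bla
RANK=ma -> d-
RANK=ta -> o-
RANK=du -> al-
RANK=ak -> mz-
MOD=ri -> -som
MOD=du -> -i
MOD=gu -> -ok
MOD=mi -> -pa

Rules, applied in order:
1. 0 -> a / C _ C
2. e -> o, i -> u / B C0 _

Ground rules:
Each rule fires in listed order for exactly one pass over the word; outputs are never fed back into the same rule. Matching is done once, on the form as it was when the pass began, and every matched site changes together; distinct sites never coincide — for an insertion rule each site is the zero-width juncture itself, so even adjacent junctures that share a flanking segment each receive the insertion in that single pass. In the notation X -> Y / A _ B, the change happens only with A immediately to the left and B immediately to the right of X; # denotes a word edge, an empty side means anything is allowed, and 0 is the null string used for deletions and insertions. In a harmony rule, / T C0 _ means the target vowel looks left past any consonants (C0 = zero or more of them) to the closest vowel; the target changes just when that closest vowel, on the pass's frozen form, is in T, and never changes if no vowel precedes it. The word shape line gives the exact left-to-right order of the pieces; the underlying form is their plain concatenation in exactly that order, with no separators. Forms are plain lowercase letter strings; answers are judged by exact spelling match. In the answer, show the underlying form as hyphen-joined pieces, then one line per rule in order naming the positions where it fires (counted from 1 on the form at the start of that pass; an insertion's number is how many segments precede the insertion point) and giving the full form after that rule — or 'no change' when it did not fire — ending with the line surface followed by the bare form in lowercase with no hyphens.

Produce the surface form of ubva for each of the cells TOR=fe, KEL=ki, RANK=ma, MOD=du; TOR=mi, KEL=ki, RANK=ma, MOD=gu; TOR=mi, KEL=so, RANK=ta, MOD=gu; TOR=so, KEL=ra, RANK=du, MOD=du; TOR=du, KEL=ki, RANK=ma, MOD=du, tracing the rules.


cell TOR=fe, KEL=ki, RANK=ma, MOD=du:
underlying: d-ubva-uz-avi-i
1. 0 -> a / C _ C: inserts after position(s) 3: dubavauzavii
2. e -> o, i -> u / B C0 _: fires at position(s) 11: dubavauzavui
surface: dubavauzavui

cell TOR=mi, KEL=ki, RANK=ma, MOD=gu:
underlying: d-ubva-uz-uf-ok
1. 0 -> a / C _ C: inserts after position(s) 3: dubavauzufok
2. e -> o, i -> u / B C0 _: no change
surface: dubavauzufok

cell TOR=mi, KEL=so, RANK=ta, MOD=gu:
underlying: o-ubva-bla-uf-ok
1. 0 -> a / C _ C: inserts after position(s) 3, 6: oubavabalaufok
2. e -> o, i -> u / B C0 _: no change
surface: oubavabalaufok

cell TOR=so, KEL=ra, RANK=du, MOD=du:
underlying: al-ubva-v-pt-i
1. 0 -> a / C _ C: inserts after position(s) 4, 7, 8: alubavavapati
2. e -> o, i -> u / B C0 _: fires at position(s) 13: alubavavapatu
surface: alubavavapatu

cell TOR=du, KEL=ki, RANK=ma, MOD=du:
underlying: d-ubva-uz-foz-i
1. 0 -> a / C _ C: inserts after position(s) 3, 7: dubavauzafozi
2. e -> o, i -> u / B C0 _: fires at position(s) 13: dubavauzafozu
surface: dubavauzafozu


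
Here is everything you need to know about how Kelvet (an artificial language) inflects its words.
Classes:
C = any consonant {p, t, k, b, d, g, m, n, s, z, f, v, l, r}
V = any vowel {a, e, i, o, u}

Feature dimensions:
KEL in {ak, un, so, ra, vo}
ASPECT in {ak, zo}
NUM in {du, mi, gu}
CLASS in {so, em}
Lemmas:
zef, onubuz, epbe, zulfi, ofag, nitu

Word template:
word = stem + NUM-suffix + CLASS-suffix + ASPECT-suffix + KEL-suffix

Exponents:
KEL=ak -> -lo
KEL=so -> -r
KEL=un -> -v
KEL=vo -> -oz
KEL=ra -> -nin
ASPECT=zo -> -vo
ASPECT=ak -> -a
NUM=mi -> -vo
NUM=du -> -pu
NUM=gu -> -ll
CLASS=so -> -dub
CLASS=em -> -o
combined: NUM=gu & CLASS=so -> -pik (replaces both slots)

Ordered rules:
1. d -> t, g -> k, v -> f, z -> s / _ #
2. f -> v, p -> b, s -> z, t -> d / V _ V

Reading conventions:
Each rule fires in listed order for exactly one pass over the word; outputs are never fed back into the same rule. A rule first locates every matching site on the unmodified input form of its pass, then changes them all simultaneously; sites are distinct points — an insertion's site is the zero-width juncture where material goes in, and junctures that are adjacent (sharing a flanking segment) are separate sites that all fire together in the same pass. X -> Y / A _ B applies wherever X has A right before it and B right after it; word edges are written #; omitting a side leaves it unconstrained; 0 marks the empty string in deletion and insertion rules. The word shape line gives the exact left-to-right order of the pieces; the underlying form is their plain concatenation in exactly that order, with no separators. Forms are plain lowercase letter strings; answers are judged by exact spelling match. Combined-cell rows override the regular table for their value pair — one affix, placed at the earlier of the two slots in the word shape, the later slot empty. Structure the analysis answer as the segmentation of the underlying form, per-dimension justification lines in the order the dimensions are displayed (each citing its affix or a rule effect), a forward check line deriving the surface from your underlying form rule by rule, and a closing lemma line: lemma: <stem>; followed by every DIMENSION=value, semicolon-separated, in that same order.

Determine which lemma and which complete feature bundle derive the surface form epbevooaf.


underlying: epbe-vo-o-a-v
KEL=un - signalled by the affix -v
ASPECT=ak - signalled by the affix -a
NUM=mi - signalled by the affix -vo
CLASS=em - signalled by the affix -o
check: epbevooav -> epbevooaf -> epbevooaf
lemma: epbe; KEL=un; ASPECT=ak; NUM=mi; CLASS=em


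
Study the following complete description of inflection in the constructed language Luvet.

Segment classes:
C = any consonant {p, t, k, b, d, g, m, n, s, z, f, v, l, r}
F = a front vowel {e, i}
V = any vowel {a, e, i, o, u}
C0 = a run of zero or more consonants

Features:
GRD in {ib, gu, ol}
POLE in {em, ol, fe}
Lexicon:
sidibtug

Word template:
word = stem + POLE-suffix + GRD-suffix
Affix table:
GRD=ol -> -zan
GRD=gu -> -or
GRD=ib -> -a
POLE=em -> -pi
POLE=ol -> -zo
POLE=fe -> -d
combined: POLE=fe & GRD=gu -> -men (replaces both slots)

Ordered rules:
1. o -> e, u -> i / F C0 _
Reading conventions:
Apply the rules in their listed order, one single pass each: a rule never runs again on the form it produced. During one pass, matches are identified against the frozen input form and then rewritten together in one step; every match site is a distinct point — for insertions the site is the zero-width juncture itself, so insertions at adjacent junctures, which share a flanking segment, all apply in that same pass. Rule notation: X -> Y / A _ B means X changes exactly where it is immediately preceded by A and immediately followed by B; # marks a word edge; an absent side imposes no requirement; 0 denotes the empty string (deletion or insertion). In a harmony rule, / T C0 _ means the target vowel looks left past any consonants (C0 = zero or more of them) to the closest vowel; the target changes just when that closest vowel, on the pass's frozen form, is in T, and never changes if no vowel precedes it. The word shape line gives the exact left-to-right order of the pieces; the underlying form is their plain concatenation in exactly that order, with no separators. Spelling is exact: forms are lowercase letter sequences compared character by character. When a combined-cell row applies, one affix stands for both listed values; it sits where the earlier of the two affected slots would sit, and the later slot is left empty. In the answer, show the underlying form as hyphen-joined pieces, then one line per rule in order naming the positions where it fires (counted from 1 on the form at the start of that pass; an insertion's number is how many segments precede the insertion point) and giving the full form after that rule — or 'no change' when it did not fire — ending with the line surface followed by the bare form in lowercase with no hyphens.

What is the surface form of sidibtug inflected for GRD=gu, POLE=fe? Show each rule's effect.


underlying: sidibtug-men
1. o -> e, u -> i / F C0 _: fires at position(s) 7: sidibtigmen
surface: sidibtigmen


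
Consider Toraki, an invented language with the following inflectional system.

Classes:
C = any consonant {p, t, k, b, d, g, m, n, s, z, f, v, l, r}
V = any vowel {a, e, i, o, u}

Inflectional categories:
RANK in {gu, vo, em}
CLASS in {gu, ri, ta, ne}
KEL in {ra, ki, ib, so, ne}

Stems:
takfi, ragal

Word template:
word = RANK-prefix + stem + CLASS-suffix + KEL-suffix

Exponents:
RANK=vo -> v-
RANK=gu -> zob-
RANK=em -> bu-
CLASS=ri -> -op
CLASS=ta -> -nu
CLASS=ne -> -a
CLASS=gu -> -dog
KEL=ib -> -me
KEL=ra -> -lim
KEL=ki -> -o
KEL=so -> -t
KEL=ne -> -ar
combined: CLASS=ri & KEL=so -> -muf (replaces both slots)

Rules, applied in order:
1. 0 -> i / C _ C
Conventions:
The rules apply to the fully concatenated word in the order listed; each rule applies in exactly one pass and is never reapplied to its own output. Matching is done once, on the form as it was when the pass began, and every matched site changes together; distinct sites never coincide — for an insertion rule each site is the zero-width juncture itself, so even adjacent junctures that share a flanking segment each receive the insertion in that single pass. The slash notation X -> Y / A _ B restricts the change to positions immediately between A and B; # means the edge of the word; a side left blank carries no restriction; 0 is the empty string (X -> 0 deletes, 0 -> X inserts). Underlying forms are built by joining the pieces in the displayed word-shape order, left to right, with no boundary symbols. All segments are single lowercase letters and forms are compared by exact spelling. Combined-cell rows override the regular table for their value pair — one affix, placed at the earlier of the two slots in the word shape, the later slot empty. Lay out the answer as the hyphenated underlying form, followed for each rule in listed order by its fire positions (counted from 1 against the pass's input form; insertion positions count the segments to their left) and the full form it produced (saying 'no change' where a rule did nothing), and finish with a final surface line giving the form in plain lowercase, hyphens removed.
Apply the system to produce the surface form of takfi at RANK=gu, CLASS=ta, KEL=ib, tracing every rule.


underlying: zob-takfi-nu-me
1. 0 -> i / C _ C: inserts after position(s) 3, 6: zobitakifinume
surface: zobitakifinume


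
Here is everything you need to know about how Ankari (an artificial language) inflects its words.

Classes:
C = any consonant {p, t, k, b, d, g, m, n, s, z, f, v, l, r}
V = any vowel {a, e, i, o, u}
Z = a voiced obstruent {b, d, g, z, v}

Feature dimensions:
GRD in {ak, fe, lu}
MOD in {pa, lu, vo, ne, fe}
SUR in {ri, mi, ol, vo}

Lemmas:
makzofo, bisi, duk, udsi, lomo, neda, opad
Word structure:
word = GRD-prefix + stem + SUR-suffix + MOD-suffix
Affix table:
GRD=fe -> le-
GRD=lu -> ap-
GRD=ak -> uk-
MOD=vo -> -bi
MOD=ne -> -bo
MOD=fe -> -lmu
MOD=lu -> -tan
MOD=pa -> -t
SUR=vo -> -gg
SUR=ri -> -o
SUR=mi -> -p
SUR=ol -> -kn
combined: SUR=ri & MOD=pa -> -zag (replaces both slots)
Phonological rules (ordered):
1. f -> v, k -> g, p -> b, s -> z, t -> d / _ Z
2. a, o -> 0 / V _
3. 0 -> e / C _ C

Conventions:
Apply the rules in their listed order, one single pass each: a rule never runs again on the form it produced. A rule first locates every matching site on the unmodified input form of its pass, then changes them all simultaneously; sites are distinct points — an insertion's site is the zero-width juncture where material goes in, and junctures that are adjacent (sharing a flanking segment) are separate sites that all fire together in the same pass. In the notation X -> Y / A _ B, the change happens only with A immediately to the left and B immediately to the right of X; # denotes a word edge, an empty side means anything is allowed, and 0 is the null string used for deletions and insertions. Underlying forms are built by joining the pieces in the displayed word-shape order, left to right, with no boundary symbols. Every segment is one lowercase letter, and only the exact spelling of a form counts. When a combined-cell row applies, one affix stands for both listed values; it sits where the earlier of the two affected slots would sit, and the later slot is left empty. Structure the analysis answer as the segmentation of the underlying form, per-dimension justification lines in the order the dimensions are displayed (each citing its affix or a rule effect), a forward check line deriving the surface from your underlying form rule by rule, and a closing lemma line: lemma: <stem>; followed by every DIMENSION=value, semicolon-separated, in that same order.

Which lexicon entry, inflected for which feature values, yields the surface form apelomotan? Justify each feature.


underlying: ap-lomo-o-tan
GRD=lu - signalled by the affix ap-
MOD=lu - signalled by the affix -tan
SUR=ri - signalled by the affix -o
check: aplomootan -> aplomootan -> aplomotan -> apelomotan
lemma: lomo; GRD=lu; MOD=lu; SUR=ri


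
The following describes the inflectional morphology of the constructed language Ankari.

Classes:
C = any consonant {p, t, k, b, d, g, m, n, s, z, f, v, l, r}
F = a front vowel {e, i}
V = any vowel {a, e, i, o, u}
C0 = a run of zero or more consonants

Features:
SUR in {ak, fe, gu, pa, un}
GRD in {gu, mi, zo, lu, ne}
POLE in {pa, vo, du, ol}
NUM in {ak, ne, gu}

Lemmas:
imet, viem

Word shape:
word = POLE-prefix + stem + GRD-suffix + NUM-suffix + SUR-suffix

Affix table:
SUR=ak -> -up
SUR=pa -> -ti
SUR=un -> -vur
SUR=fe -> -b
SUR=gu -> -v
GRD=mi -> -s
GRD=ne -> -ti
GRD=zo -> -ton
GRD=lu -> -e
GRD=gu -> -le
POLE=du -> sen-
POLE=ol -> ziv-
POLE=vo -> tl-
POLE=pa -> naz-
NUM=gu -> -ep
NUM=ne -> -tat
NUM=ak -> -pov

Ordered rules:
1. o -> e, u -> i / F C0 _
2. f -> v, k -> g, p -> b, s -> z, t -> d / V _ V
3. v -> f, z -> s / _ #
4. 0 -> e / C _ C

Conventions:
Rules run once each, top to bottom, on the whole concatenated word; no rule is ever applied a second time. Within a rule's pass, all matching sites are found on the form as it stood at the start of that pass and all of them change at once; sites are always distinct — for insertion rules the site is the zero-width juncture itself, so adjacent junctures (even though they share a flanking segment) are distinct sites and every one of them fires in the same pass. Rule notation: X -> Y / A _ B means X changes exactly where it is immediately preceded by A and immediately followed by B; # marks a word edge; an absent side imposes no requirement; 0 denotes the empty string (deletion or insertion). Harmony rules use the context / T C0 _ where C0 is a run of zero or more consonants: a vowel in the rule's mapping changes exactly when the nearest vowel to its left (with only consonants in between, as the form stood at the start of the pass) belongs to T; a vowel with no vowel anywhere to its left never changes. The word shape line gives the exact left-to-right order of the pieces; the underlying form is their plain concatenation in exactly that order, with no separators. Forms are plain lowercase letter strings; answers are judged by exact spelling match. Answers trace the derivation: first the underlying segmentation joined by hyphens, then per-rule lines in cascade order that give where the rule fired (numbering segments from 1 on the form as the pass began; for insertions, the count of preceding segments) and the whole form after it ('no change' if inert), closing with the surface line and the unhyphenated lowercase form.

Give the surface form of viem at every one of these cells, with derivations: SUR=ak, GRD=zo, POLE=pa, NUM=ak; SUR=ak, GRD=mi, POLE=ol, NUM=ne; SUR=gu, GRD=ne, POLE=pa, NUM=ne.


cell SUR=ak, GRD=zo, POLE=pa, NUM=ak:
underlying: naz-viem-ton-pov-up
1. o -> e, u -> i / F C0 _: fires at position(s) 9: nazviemtenpovup
2. f -> v, k -> g, p -> b, s -> z, t -> d / V _ V: no change
3. v -> f, z -> s / _ #: no change
4. 0 -> e / C _ C: inserts after position(s) 3, 7, 10: nazeviemetenepovup
surface: nazeviemetenepovup

cell SUR=ak, GRD=mi, POLE=ol, NUM=ne:
underlying: ziv-viem-s-tat-up
1. o -> e, u -> i / F C0 _: no change
2. f -> v, k -> g, p -> b, s -> z, t -> d / V _ V: fires at position(s) 11: zivviemstadup
3. v -> f, z -> s / _ #: no change
4. 0 -> e / C _ C: inserts after position(s) 3, 7, 8: ziveviemesetadup
surface: ziveviemesetadup

cell SUR=gu, GRD=ne, POLE=pa, NUM=ne:
underlying: naz-viem-ti-tat-v
1. o -> e, u -> i / F C0 _: no change
2. f -> v, k -> g, p -> b, s -> z, t -> d / V _ V: fires at position(s) 10: nazviemtidatv
3. v -> f, z -> s / _ #: fires at position(s) 13: nazviemtidatf
4. 0 -> e / C _ C: inserts after position(s) 3, 7, 12: nazeviemetidatef
surface: nazeviemetidatef


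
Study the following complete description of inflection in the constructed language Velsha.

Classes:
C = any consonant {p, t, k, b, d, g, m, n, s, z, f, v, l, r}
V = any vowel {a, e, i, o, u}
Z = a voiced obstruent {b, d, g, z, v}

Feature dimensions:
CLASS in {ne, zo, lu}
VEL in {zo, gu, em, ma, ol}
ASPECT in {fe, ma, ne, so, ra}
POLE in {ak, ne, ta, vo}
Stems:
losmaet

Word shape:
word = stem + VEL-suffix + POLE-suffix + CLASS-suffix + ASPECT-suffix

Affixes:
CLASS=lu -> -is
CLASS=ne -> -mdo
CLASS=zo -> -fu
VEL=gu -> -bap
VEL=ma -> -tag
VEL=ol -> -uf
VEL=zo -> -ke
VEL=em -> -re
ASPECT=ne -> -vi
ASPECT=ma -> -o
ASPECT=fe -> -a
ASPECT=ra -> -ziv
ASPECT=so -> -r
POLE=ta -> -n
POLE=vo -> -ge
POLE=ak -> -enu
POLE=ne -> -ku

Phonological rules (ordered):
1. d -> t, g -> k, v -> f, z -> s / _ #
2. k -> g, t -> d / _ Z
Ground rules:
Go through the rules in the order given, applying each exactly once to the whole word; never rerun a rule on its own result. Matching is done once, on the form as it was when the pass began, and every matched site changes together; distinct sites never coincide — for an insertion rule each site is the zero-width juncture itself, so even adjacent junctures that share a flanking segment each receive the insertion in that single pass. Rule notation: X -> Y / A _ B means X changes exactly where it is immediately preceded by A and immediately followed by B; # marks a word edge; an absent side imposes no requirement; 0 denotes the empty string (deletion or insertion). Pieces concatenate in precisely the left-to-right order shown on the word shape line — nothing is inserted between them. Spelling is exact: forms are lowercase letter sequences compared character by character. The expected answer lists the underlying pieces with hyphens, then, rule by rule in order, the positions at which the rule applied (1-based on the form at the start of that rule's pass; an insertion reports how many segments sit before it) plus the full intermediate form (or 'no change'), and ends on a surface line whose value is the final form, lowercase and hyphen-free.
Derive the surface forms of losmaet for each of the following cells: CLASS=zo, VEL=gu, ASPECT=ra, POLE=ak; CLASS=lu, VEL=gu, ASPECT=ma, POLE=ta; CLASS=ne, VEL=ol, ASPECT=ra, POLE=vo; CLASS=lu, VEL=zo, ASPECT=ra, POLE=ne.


cell CLASS=zo, VEL=gu, ASPECT=ra, POLE=ak:
underlying: losmaet-bap-enu-fu-ziv
1. d -> t, g -> k, v -> f, z -> s / _ #: fires at position(s) 18: losmaetbapenufuzif
2. k -> g, t -> d / _ Z: fires at position(s) 7: losmaedbapenufuzif
surface: losmaedbapenufuzif

cell CLASS=lu, VEL=gu, ASPECT=ma, POLE=ta:
underlying: losmaet-bap-n-is-o
1. d -> t, g -> k, v -> f, z -> s / _ #: no change
2. k -> g, t -> d / _ Z: fires at position(s) 7: losmaedbapniso
surface: losmaedbapniso

cell CLASS=ne, VEL=ol, ASPECT=ra, POLE=vo:
underlying: losmaet-uf-ge-mdo-ziv
1. d -> t, g -> k, v -> f, z -> s / _ #: fires at position(s) 17: losmaetufgemdozif
2. k -> g, t -> d / _ Z: no change
surface: losmaetufgemdozif

cell CLASS=lu, VEL=zo, ASPECT=ra, POLE=ne:
underlying: losmaet-ke-ku-is-ziv
1. d -> t, g -> k, v -> f, z -> s / _ #: fires at position(s) 16: losmaetkekuiszif
2. k -> g, t -> d / _ Z: no change
surface: losmaetkekuiszif


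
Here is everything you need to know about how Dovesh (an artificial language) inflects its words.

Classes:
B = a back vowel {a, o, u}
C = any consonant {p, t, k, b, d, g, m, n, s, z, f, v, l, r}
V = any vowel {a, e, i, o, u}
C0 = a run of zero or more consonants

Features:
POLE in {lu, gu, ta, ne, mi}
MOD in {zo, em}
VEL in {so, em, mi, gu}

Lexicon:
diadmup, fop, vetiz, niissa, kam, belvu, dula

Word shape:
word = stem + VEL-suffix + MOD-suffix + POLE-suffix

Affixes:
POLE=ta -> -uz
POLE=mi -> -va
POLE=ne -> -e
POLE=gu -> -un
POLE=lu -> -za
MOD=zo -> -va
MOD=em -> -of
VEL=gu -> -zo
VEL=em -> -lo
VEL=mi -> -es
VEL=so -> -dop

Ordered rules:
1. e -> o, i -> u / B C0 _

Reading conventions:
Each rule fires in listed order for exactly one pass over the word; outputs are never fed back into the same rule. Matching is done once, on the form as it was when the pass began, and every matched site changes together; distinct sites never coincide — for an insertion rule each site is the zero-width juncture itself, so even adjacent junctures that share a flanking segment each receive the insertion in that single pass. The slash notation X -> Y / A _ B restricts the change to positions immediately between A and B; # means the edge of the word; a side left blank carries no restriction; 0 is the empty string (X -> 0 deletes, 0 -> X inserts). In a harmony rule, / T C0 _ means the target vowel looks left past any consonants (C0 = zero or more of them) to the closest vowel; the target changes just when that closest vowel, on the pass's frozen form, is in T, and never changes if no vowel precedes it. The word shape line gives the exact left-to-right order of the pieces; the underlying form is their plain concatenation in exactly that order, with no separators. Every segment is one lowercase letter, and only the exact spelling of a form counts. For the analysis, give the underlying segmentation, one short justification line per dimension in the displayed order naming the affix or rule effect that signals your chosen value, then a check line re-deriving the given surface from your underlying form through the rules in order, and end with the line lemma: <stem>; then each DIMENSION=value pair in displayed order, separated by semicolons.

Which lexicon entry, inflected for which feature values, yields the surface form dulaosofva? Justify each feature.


underlying: dula-es-of-va
POLE=mi - signalled by the affix -va
MOD=em - signalled by the affix -of
VEL=mi - signalled by the affix -es
check: dulaesofva -> dulaosofva
lemma: dula; POLE=mi; MOD=em; VEL=mi
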